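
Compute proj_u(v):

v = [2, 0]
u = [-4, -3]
proj_u(v) = [32/25, 24/25]

v·u = (2)(-4) + (0)(-3) = -8
u·u = (-4)² + (-3)² = 25
proj_u(v) = (v·u / u·u) × u = (-8/25) × u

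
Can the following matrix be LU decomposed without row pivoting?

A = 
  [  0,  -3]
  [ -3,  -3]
No.
A[1,1] = 0 but A[2,1] = -3 ≠ 0. Any LU with L unit lower triangular has (LU)[1,1] = U[1,1] and (LU)[2,1] = L[2,1]·U[1,1]; matching A forces U[1,1] = 0, which then forces (LU)[2,1] = 0 ≠ -3. A row swap (pivoting) is required.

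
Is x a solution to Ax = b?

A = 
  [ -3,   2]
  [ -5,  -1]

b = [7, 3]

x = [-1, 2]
Yes

Ax = [7, 3] = b ✓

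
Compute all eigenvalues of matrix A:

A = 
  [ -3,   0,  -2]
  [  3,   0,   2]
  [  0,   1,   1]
Characteristic polynomial: det(λI - A) = λ³ + 2λ² - 5λ
The constant term is 0, so λ = 0 is a root: p(λ) = λ(λ² + 2λ - 5)
λ² + 2λ - 5 = 0  ⇒  λ = (-2 ± √((2)² - 4·(-5)))/2 = (-2 ± √(24))/2
  = -1 + √6,  -1 - √6

λ = 0, -1 + √6, -1 - √6  (≈ 0, 1.449, -3.449)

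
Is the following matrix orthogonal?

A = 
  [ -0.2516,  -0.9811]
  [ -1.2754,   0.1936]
No

AᵀA = 
  [  1.6899,  -0.0001]
  [ -0.0001,   1]
≠ I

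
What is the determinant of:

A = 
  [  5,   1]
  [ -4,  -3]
For a 2×2 matrix, det = ad - bc = (5)(-3) - (1)(-4) = -11

det(A) = -11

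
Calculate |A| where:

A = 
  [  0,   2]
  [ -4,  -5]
For a 2×2 matrix, det = ad - bc = (0)(-5) - (2)(-4) = 8

det(A) = 8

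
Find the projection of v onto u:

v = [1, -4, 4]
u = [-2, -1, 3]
v·u = (1)(-2) + (-4)(-1) + (4)(3) = 14
u·u = (-2)² + (-1)² + (3)² = 14
proj_u(v) = (v·u / u·u) × u = (14/14) × u = (1) × u

proj_u(v) = [-2, -1, 3]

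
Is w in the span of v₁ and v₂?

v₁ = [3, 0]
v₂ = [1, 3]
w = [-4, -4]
Yes

Form the augmented matrix and row-reduce:
[v₁|v₂|w] = 
  [  3,   1,  -4]
  [  0,   3,  -4]
(already in echelon form — no row operations needed)

No row of the form [0 0 | nonzero], so the system is consistent. Back-substitution gives c₁ = -8/9, c₂ = -4/3: w = (-8/9)·v₁ + (-4/3)·v₂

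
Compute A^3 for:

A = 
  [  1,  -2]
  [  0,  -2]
A² = A·A:
A²[1,1] = (1)(1) + (-2)(0) = 1
A²[1,2] = (1)(-2) + (-2)(-2) = 2
A²[2,1] = (0)(1) + (-2)(0) = 0
A²[2,2] = (0)(-2) + (-2)(-2) = 4
A² = 
  [  1,   2]
  [  0,   4]

A^3 = A^2·A:
A^3[1,1] = (1)(1) + (2)(0) = 1
A^3[1,2] = (1)(-2) + (2)(-2) = -6
A^3[2,1] = (0)(1) + (4)(0) = 0
A^3[2,2] = (0)(-2) + (4)(-2) = -8
A^3 = 
  [  1,  -6]
  [  0,  -8]

Therefore
A^3 = 
  [  1,  -6]
  [  0,  -8]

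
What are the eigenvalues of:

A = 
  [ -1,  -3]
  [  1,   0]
tr(A) = -1, det(A) = 3
Characteristic polynomial: λ² - tr(A)λ + det(A) = λ² + λ + 3
λ² + λ + 3 = 0  ⇒  λ = (-1 ± √((1)² - 4·(3)))/2 = (-1 ± √(-11))/2
  = (-1 + i√11)/2,  (-1 - i√11)/2

λ = (-1 + i√11)/2, (-1 - i√11)/2  (≈ -0.5 + 1.658i, -0.5 - 1.658i)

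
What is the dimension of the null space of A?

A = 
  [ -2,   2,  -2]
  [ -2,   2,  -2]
nullity(A) = 2

Row reduce:
R2 → R2 - (1)·R1
REF = 
  [ -2,   2,  -2]
  [  0,   0,   0]
Pivot columns: 1 → 1 pivot.
rank(A) = 1, so nullity(A) = 3 - 1 = 2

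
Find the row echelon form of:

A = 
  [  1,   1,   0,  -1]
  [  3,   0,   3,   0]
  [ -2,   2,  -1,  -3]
Row operations:
R2 → R2 - (3)·R1
R3 → R3 + (2)·R1
R3 → R3 + (4/3)·R2

Resulting echelon form:
REF = 
  [  1,   1,   0,  -1]
  [  0,  -3,   3,   3]
  [  0,   0,   3,  -1]

Rank = 3 (number of non-zero pivot rows).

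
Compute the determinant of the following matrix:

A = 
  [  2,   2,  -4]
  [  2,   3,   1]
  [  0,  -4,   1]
42

Cofactor expansion along row 1:
det(A) = (2)·((3)(1) - (1)(-4)) - (2)·((2)(1) - (1)(0)) + (-4)·((2)(-4) - (3)(0))
  = (2)(7) - (2)(2) + (-4)(-8)
  = 42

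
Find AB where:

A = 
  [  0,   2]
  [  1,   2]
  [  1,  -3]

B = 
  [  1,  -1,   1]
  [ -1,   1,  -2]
A is 3×2 and B is 2×3, so AB is 3×3. Each entry is (row of A)·(column of B):
AB[1,1] = (0)(1) + (2)(-1) = -2
AB[1,2] = (0)(-1) + (2)(1) = 2
AB[1,3] = (0)(1) + (2)(-2) = -4
AB[2,1] = (1)(1) + (2)(-1) = -1
AB[2,2] = (1)(-1) + (2)(1) = 1
AB[2,3] = (1)(1) + (2)(-2) = -3
AB[3,1] = (1)(1) + (-3)(-1) = 4
AB[3,2] = (1)(-1) + (-3)(1) = -4
AB[3,3] = (1)(1) + (-3)(-2) = 7

AB = 
  [ -2,   2,  -4]
  [ -1,   1,  -3]
  [  4,  -4,   7]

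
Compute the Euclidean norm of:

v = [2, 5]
5.385

||v||₂ = √((2)² + (5)²) = √29 = 5.385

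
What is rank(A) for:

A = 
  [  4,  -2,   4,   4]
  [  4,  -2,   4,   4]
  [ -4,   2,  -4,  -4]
Row reduce:
R2 → R2 - (1)·R1
R3 → R3 + (1)·R1
REF = 
  [  4,  -2,   4,   4]
  [  0,   0,   0,   0]
  [  0,   0,   0,   0]
Pivot columns: 1 → 1 pivot.

rank(A) = 1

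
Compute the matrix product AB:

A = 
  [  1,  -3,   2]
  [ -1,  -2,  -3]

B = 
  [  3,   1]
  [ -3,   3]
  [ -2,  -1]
A is 2×3 and B is 3×2, so AB is 2×2. Each entry is (row of A)·(column of B):
AB[1,1] = (1)(3) + (-3)(-3) + (2)(-2) = 8
AB[1,2] = (1)(1) + (-3)(3) + (2)(-1) = -10
AB[2,1] = (-1)(3) + (-2)(-3) + (-3)(-2) = 9
AB[2,2] = (-1)(1) + (-2)(3) + (-3)(-1) = -4

AB = 
  [  8, -10]
  [  9,  -4]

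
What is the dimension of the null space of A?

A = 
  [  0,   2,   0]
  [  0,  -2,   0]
nullity(A) = 2

Row reduce:
R2 → R2 + (1)·R1
REF = 
  [  0,   2,   0]
  [  0,   0,   0]
Pivot columns: 2 → 1 pivot.
rank(A) = 1, so nullity(A) = 3 - 1 = 2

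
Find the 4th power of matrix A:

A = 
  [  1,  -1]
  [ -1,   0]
A² = A·A:
A²[1,1] = (1)(1) + (-1)(-1) = 2
A²[1,2] = (1)(-1) + (-1)(0) = -1
A²[2,1] = (-1)(1) + (0)(-1) = -1
A²[2,2] = (-1)(-1) + (0)(0) = 1
A² = 
  [  2,  -1]
  [ -1,   1]

A^3 = A^2·A:
A^3[1,1] = (2)(1) + (-1)(-1) = 3
A^3[1,2] = (2)(-1) + (-1)(0) = -2
A^3[2,1] = (-1)(1) + (1)(-1) = -2
A^3[2,2] = (-1)(-1) + (1)(0) = 1
A^3 = 
  [  3,  -2]
  [ -2,   1]

A^4 = A^3·A:
A^4[1,1] = (3)(1) + (-2)(-1) = 5
A^4[1,2] = (3)(-1) + (-2)(0) = -3
A^4[2,1] = (-2)(1) + (1)(-1) = -3
A^4[2,2] = (-2)(-1) + (1)(0) = 2
A^4 = 
  [  5,  -3]
  [ -3,   2]

Therefore
A^4 = 
  [  5,  -3]
  [ -3,   2]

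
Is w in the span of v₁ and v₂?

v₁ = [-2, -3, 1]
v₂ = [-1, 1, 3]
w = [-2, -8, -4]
Yes

Form the augmented matrix and row-reduce:
[v₁|v₂|w] = 
  [ -2,  -1,  -2]
  [ -3,   1,  -8]
  [  1,   3,  -4]
R2 → R2 - (3/2)·R1
R3 → R3 + (1/2)·R1
R3 → R3 - (1)·R2
REF = 
  [ -2,  -1,  -2]
  [  0, 5/2,  -5]
  [  0,   0,   0]

No row of the form [0 0 | nonzero], so the system is consistent. Back-substitution gives c₁ = 2, c₂ = -2: w = (2)·v₁ + (-2)·v₂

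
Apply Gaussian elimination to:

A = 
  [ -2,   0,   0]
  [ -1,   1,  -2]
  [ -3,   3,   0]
Row operations:
R2 → R2 - (1/2)·R1
R3 → R3 - (3/2)·R1
R3 → R3 - (3)·R2

Resulting echelon form:
REF = 
  [ -2,   0,   0]
  [  0,   1,  -2]
  [  0,   0,   6]

Rank = 3 (number of non-zero pivot rows).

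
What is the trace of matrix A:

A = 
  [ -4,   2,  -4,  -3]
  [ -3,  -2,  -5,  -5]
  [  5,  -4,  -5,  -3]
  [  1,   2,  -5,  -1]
-12

tr(A) = -4 + -2 + -5 + -1 = -12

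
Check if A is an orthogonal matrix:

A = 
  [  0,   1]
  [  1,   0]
Yes

AᵀA = 
  [  1,   0]
  [  0,   1]
= I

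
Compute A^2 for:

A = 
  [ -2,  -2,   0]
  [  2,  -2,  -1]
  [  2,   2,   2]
A² = A·A:
A²[1,1] = (-2)(-2) + (-2)(2) + (0)(2) = 0
A²[1,2] = (-2)(-2) + (-2)(-2) + (0)(2) = 8
A²[1,3] = (-2)(0) + (-2)(-1) + (0)(2) = 2
A²[2,1] = (2)(-2) + (-2)(2) + (-1)(2) = -10
A²[2,2] = (2)(-2) + (-2)(-2) + (-1)(2) = -2
A²[2,3] = (2)(0) + (-2)(-1) + (-1)(2) = 0
A²[3,1] = (2)(-2) + (2)(2) + (2)(2) = 4
A²[3,2] = (2)(-2) + (2)(-2) + (2)(2) = -4
A²[3,3] = (2)(0) + (2)(-1) + (2)(2) = 2
A² = 
  [  0,   8,   2]
  [-10,  -2,   0]
  [  4,  -4,   2]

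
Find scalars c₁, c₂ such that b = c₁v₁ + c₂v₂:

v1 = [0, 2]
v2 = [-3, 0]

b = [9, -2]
c1 = -1, c2 = -3

b = -1·v1 + -3·v2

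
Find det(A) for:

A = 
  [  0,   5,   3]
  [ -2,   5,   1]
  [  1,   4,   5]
16

Cofactor expansion along row 1:
det(A) = (0)·((5)(5) - (1)(4)) - (5)·((-2)(5) - (1)(1)) + (3)·((-2)(4) - (5)(1))
  = (0)(21) - (5)(-11) + (3)(-13)
  = 16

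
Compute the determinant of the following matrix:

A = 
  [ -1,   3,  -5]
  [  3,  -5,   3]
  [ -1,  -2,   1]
36

Cofactor expansion along row 1:
det(A) = (-1)·((-5)(1) - (3)(-2)) - (3)·((3)(1) - (3)(-1)) + (-5)·((3)(-2) - (-5)(-1))
  = (-1)(1) - (3)(6) + (-5)(-11)
  = 36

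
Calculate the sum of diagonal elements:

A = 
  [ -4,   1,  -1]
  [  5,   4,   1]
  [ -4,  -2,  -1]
-1

tr(A) = -4 + 4 + -1 = -1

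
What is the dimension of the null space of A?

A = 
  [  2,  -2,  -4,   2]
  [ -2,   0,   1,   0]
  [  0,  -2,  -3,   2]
nullity(A) = 2

Row reduce:
R2 → R2 + (1)·R1
R3 → R3 - (1)·R2
REF = 
  [  2,  -2,  -4,   2]
  [  0,  -2,  -3,   2]
  [  0,   0,   0,   0]
Pivot columns: 1, 2 → 2 pivots.
rank(A) = 2, so nullity(A) = 4 - 2 = 2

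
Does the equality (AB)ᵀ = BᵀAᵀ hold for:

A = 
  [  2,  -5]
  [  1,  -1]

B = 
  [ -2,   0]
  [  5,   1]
Yes

(AB)ᵀ = 
  [-29,  -7]
  [ -5,  -1]

BᵀAᵀ = 
  [-29,  -7]
  [ -5,  -1]

Both sides are equal — this is the standard identity (AB)ᵀ = BᵀAᵀ, which holds for all A, B.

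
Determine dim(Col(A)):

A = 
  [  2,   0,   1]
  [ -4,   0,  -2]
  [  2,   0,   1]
dim(Col(A)) = 1

Row reduce:
R2 → R2 + (2)·R1
R3 → R3 - (1)·R1
REF = 
  [  2,   0,   1]
  [  0,   0,   0]
  [  0,   0,   0]
Pivot columns: 1 → 1 pivot.
dim(Col(A)) = number of pivot columns = 1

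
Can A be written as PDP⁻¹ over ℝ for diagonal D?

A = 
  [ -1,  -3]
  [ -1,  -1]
Yes

tr(A) = -2, det(A) = -2
Characteristic polynomial: λ² - tr(A)λ + det(A) = λ² + 2λ - 2
λ² + 2λ - 2 = 0  ⇒  λ = (-2 ± √((2)² - 4·(-2)))/2 = (-2 ± √(12))/2
  = -1 + √3,  -1 - √3
Eigenvalues: -1 + √3, -1 - √3  (≈ 0.7321, -2.732)
The two irrational eigenvalues are distinct (simple), so each has alg. mult. = geom. mult. = 1.
Sum of geometric multiplicities equals n, so A has n independent eigenvectors.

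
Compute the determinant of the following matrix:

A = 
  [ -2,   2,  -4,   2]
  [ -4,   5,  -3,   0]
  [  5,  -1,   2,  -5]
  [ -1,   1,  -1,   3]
Cofactor expansion along row 1: det(A) = a₁₁M₁₁ - a₁₂M₁₂ + a₁₃M₁₃ - a₁₄M₁₄

M₁₁ = det[[5, -3, 0]; [-1, 2, -5]; [1, -1, 3]]
  = (5)·((2)(3) - (-5)(-1)) - (-3)·((-1)(3) - (-5)(1)) + (0)·((-1)(-1) - (2)(1))
  = (5)(1) - (-3)(2) + (0)(-1)
  = 11
M₁₂ = det[[-4, -3, 0]; [5, 2, -5]; [-1, -1, 3]]
  = (-4)·((2)(3) - (-5)(-1)) - (-3)·((5)(3) - (-5)(-1)) + (0)·((5)(-1) - (2)(-1))
  = (-4)(1) - (-3)(10) + (0)(-3)
  = 26
M₁₃ = det[[-4, 5, 0]; [5, -1, -5]; [-1, 1, 3]]
  = (-4)·((-1)(3) - (-5)(1)) - (5)·((5)(3) - (-5)(-1)) + (0)·((5)(1) - (-1)(-1))
  = (-4)(2) - (5)(10) + (0)(4)
  = -58
M₁₄ = det[[-4, 5, -3]; [5, -1, 2]; [-1, 1, -1]]
  = (-4)·((-1)(-1) - (2)(1)) - (5)·((5)(-1) - (2)(-1)) + (-3)·((5)(1) - (-1)(-1))
  = (-4)(-1) - (5)(-3) + (-3)(4)
  = 7

det(A) = (-2)(11) - (2)(26) + (-4)(-58) - (2)(7) = 144

det(A) = 144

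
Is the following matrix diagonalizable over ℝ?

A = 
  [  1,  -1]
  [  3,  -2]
No

tr(A) = -1, det(A) = 1
Characteristic polynomial: λ² - tr(A)λ + det(A) = λ² + λ + 1
λ² + λ + 1 = 0  ⇒  λ = (-1 ± √((1)² - 4·(1)))/2 = (-1 ± √(-3))/2
  = (-1 + i√3)/2,  (-1 - i√3)/2
Eigenvalues: (-1 + i√3)/2, (-1 - i√3)/2  (≈ -0.5 + 0.866i, -0.5 - 0.866i)
Has complex eigenvalues (not diagonalizable over ℝ).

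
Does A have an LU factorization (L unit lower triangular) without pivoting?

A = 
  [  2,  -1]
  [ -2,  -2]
Yes.
A[1,1] = 2 ≠ 0, so Gaussian elimination proceeds without a row swap: multiplier ℓ₂₁ = (-2)/(2) = -1, and U[2,2] = -2 - (-1)(-1) = -3.
L = 
  [  1,   0]
  [ -1,   1]
U = 
  [  2,  -1]
  [  0,  -3]
Check row 2 of LU: [(-1)(2), (-1)(-1) + (-3)] = [-2, -2] = row 2 of A ✓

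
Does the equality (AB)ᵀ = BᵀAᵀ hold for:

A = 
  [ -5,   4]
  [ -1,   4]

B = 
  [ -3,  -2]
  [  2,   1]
Yes

(AB)ᵀ = 
  [ 23,  11]
  [ 14,   6]

BᵀAᵀ = 
  [ 23,  11]
  [ 14,   6]

Both sides are equal — this is the standard identity (AB)ᵀ = BᵀAᵀ, which holds for all A, B.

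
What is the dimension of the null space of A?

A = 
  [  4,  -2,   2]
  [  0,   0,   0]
nullity(A) = 2

Row reduce:
(no row operations needed)
REF = 
  [  4,  -2,   2]
  [  0,   0,   0]
Pivot columns: 1 → 1 pivot.
rank(A) = 1, so nullity(A) = 3 - 1 = 2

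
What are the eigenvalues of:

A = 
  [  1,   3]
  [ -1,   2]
tr(A) = 3, det(A) = 5
Characteristic polynomial: λ² - tr(A)λ + det(A) = λ² - 3λ + 5
λ² - 3λ + 5 = 0  ⇒  λ = (3 ± √((-3)² - 4·(5)))/2 = (3 ± √(-11))/2
  = (3 + i√11)/2,  (3 - i√11)/2

λ = (3 + i√11)/2, (3 - i√11)/2  (≈ 1.5 + 1.658i, 1.5 - 1.658i)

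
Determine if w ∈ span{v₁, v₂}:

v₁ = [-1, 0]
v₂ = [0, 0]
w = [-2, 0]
Yes

Form the augmented matrix and row-reduce:
[v₁|v₂|w] = 
  [ -1,   0,  -2]
  [  0,   0,   0]
(already in echelon form — no row operations needed)

No row of the form [0 0 | nonzero], so the system is consistent. Back-substitution gives c₁ = 2, c₂ = 0: w = (2)·v₁ + (0)·v₂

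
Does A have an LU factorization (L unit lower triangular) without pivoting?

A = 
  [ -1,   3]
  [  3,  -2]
Yes.
A[1,1] = -1 ≠ 0, so Gaussian elimination proceeds without a row swap: multiplier ℓ₂₁ = (3)/(-1) = -3, and U[2,2] = -2 - (-3)(3) = 7.
L = 
  [  1,   0]
  [ -3,   1]
U = 
  [ -1,   3]
  [  0,   7]
Check row 2 of LU: [(-3)(-1), (-3)(3) + 7] = [3, -2] = row 2 of A ✓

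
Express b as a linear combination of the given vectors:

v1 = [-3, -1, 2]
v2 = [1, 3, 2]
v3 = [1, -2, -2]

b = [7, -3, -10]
c1 = -3, c2 = -2, c3 = 0

b = -3·v1 + -2·v2 + 0·v3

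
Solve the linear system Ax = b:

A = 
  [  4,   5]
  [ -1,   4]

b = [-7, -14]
x = [2, -3]

Row reduce the augmented matrix [A|b]:
R2 → R2 + (1/4)·R1
REF = 
  [    4,     5,    -7]
  [    0,  21/4, -63/4]

Back-substitution:
x₂ = (-63/4) / (21/4) = -3
x₁ = (-7 - (5)(-3)) / 4 = 2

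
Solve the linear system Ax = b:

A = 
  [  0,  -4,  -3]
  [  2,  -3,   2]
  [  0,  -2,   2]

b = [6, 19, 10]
x = [3, -3, 2]

Row reduce the augmented matrix [A|b]:
Swap R1 ↔ R2
R3 → R3 - (1/2)·R2
REF = 
  [  2,  -3,   2,  19]
  [  0,  -4,  -3,   6]
  [  0,   0, 7/2,   7]

Back-substitution:
x₃ = 7 / (7/2) = 2
x₂ = (6 - (-3)(2)) / (-4) = -3
x₁ = (19 - (-3)(-3) - (2)(2)) / 2 = 3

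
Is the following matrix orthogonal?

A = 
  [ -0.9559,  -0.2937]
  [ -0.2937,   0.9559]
Yes

AᵀA = 
  [  1,   0]
  [  0,   1]
≈ I (equal to I up to the 4-dp rounding of the entries)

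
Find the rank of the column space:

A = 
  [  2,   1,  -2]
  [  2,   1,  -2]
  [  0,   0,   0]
dim(Col(A)) = 1

Row reduce:
R2 → R2 - (1)·R1
REF = 
  [  2,   1,  -2]
  [  0,   0,   0]
  [  0,   0,   0]
Pivot columns: 1 → 1 pivot.
dim(Col(A)) = number of pivot columns = 1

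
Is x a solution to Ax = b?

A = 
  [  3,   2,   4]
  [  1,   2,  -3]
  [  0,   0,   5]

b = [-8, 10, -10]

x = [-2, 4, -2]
No

Ax = [-6, 12, -10] ≠ b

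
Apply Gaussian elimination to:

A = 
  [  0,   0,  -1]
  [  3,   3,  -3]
Row operations:
Swap R1 ↔ R2

Resulting echelon form:
REF = 
  [  3,   3,  -3]
  [  0,   0,  -1]

Rank = 2 (number of non-zero pivot rows).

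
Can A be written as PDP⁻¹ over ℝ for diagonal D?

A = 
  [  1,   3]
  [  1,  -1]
Yes

tr(A) = 0, det(A) = -4
Characteristic polynomial: λ² - tr(A)λ + det(A) = λ² - 4
λ² - 4 = (λ + 2)(λ - 2)
Eigenvalues: 2, -2
λ=-2: alg. mult. = 1, geom. mult. = 2 - rank(A - (-2)I) = 2 - 1 = 1
λ=2: alg. mult. = 1, geom. mult. = 2 - rank(A - (2)I) = 2 - 1 = 1
Sum of geometric multiplicities equals n, so A has n independent eigenvectors.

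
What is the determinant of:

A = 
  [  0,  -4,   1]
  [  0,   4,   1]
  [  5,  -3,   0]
Cofactor expansion along row 1:
det(A) = (0)·((4)(0) - (1)(-3)) - (-4)·((0)(0) - (1)(5)) + (1)·((0)(-3) - (4)(5))
  = (0)(3) - (-4)(-5) + (1)(-20)
  = -40

det(A) = -40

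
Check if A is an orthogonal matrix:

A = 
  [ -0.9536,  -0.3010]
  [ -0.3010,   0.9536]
Yes

AᵀA = 
  [  1,   0]
  [  0,   1]
≈ I (equal to I up to the 4-dp rounding of the entries)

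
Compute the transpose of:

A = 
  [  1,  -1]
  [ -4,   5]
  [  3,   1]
Aᵀ = 
  [  1,  -4,   3]
  [ -1,   5,   1]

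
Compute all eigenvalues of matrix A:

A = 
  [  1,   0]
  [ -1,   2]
λ = 2, 1

tr(A) = 3, det(A) = 2
Characteristic polynomial: λ² - tr(A)λ + det(A) = λ² - 3λ + 2
λ² - 3λ + 2 = (λ - 1)(λ - 2)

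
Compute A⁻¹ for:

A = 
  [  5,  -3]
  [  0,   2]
det(A) = (5)(2) - (-3)(0) = 10
For a 2×2 matrix, A⁻¹ = (1/det(A)) · [[d, -b], [-c, a]]
    = (1/10) · [[2, 3], [0, 5]]

A⁻¹ = 
  [ 1/5, 3/10]
  [   0,  1/2]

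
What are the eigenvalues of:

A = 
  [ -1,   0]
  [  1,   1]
tr(A) = 0, det(A) = -1
Characteristic polynomial: λ² - tr(A)λ + det(A) = λ² - 1
λ² - 1 = (λ + 1)(λ - 1)

λ = 1, -1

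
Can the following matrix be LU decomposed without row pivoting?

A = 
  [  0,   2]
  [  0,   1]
Yes.
The first column is zero, so A is already upper triangular: L = I, U = A.
L = 
  [  1,   0]
  [  0,   1]
U = 
  [  0,   2]
  [  0,   1]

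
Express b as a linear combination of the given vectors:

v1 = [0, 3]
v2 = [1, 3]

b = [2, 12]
c1 = 2, c2 = 2

b = 2·v1 + 2·v2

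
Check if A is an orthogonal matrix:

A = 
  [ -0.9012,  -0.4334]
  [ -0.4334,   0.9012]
Yes

AᵀA = 
  [  1,   0]
  [  0,   1]
≈ I (equal to I up to the 4-dp rounding of the entries)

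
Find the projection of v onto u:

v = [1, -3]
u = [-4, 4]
proj_u(v) = [2, -2]

v·u = (1)(-4) + (-3)(4) = -16
u·u = (-4)² + (4)² = 32
proj_u(v) = (v·u / u·u) × u = (-16/32) × u = (-1/2) × u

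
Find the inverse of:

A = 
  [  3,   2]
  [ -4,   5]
det(A) = (3)(5) - (2)(-4) = 23
For a 2×2 matrix, A⁻¹ = (1/det(A)) · [[d, -b], [-c, a]]
    = (1/23) · [[5, -2], [4, 3]]

A⁻¹ = 
  [ 5/23, -2/23]
  [ 4/23,  3/23]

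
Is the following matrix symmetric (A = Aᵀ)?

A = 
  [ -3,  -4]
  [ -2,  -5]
No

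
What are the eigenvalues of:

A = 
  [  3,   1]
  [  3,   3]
tr(A) = 6, det(A) = 6
Characteristic polynomial: λ² - tr(A)λ + det(A) = λ² - 6λ + 6
λ² - 6λ + 6 = 0  ⇒  λ = (6 ± √((-6)² - 4·(6)))/2 = (6 ± √(12))/2
  = 3 + √3,  3 - √3

λ = 3 + √3, 3 - √3  (≈ 4.732, 1.268)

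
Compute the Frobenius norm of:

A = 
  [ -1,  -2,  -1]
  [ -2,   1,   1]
||A||_F = 3.464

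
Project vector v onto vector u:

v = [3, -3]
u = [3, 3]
v·u = (3)(3) + (-3)(3) = 0
u·u = (3)² + (3)² = 18
proj_u(v) = (v·u / u·u) × u = (0/18) × u = (0) × u

proj_u(v) = [0, 0]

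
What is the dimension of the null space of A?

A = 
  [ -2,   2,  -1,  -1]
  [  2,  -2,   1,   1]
nullity(A) = 3

Row reduce:
R2 → R2 + (1)·R1
REF = 
  [ -2,   2,  -1,  -1]
  [  0,   0,   0,   0]
Pivot columns: 1 → 1 pivot.
rank(A) = 1, so nullity(A) = 4 - 1 = 3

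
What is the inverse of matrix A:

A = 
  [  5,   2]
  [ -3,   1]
det(A) = (5)(1) - (2)(-3) = 11
For a 2×2 matrix, A⁻¹ = (1/det(A)) · [[d, -b], [-c, a]]
    = (1/11) · [[1, -2], [3, 5]]

A⁻¹ = 
  [ 1/11, -2/11]
  [ 3/11,  5/11]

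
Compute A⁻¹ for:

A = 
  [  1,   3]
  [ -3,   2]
det(A) = (1)(2) - (3)(-3) = 11
For a 2×2 matrix, A⁻¹ = (1/det(A)) · [[d, -b], [-c, a]]
    = (1/11) · [[2, -3], [3, 1]]

A⁻¹ = 
  [ 2/11, -3/11]
  [ 3/11,  1/11]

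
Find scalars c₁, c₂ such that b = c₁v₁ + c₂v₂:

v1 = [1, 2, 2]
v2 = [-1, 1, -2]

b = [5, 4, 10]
c1 = 3, c2 = -2

b = 3·v1 + -2·v2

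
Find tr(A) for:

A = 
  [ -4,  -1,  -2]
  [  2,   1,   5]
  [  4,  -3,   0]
-3

tr(A) = -4 + 1 + 0 = -3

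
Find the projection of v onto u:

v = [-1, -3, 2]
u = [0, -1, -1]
v·u = (-1)(0) + (-3)(-1) + (2)(-1) = 1
u·u = (0)² + (-1)² + (-1)² = 2
proj_u(v) = (v·u / u·u) × u = (1/2) × u

proj_u(v) = [0, -1/2, -1/2]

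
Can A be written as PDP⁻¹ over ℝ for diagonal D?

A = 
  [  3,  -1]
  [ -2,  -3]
Yes

tr(A) = 0, det(A) = -11
Characteristic polynomial: λ² - tr(A)λ + det(A) = λ² - 11
λ² - 11 = 0  ⇒  λ = (0 ± √((0)² - 4·(-11)))/2 = (0 ± √(44))/2
  = √11,  -√11
Eigenvalues: √11, -√11  (≈ 3.317, -3.317)
The two irrational eigenvalues are distinct (simple), so each has alg. mult. = geom. mult. = 1.
Sum of geometric multiplicities equals n, so A has n independent eigenvectors.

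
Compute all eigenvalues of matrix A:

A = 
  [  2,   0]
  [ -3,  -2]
tr(A) = 0, det(A) = -4
Characteristic polynomial: λ² - tr(A)λ + det(A) = λ² - 4
λ² - 4 = (λ + 2)(λ - 2)

λ = 2, -2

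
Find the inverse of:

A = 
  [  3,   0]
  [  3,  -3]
det(A) = (3)(-3) - (0)(3) = -9
For a 2×2 matrix, A⁻¹ = (1/det(A)) · [[d, -b], [-c, a]]
    = (-1/9) · [[-3, 0], [-3, 3]]

A⁻¹ = 
  [ 1/3,    0]
  [ 1/3, -1/3]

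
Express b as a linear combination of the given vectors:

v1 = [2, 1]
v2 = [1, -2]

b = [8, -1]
c1 = 3, c2 = 2

b = 3·v1 + 2·v2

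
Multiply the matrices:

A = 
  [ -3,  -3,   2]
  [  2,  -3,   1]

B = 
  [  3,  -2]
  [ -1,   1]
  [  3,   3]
A is 2×3 and B is 3×2, so AB is 2×2. Each entry is (row of A)·(column of B):
AB[1,1] = (-3)(3) + (-3)(-1) + (2)(3) = 0
AB[1,2] = (-3)(-2) + (-3)(1) + (2)(3) = 9
AB[2,1] = (2)(3) + (-3)(-1) + (1)(3) = 12
AB[2,2] = (2)(-2) + (-3)(1) + (1)(3) = -4

AB = 
  [  0,   9]
  [ 12,  -4]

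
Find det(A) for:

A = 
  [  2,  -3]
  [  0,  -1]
-2

For a 2×2 matrix, det = ad - bc = (2)(-1) - (-3)(0) = -2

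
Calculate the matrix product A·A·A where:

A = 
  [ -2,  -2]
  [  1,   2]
A² = A·A:
A²[1,1] = (-2)(-2) + (-2)(1) = 2
A²[1,2] = (-2)(-2) + (-2)(2) = 0
A²[2,1] = (1)(-2) + (2)(1) = 0
A²[2,2] = (1)(-2) + (2)(2) = 2
A² = 
  [  2,   0]
  [  0,   2]

A^3 = A^2·A:
A^3[1,1] = (2)(-2) + (0)(1) = -4
A^3[1,2] = (2)(-2) + (0)(2) = -4
A^3[2,1] = (0)(-2) + (2)(1) = 2
A^3[2,2] = (0)(-2) + (2)(2) = 4
A^3 = 
  [ -4,  -4]
  [  2,   4]

Therefore
A^3 = 
  [ -4,  -4]
  [  2,   4]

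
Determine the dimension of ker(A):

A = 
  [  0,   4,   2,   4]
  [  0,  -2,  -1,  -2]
nullity(A) = 3

Row reduce:
R2 → R2 + (1/2)·R1
REF = 
  [  0,   4,   2,   4]
  [  0,   0,   0,   0]
Pivot columns: 2 → 1 pivot.
rank(A) = 1, so nullity(A) = 4 - 1 = 3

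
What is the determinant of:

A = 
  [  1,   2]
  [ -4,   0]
For a 2×2 matrix, det = ad - bc = (1)(0) - (2)(-4) = 8

det(A) = 8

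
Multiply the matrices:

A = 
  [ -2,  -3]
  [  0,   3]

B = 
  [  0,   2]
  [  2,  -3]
AB = 
  [ -6,   5]
  [  6,  -9]

A is 2×2 and B is 2×2, so AB is 2×2. Each entry is (row of A)·(column of B):
AB[1,1] = (-2)(0) + (-3)(2) = -6
AB[1,2] = (-2)(2) + (-3)(-3) = 5
AB[2,1] = (0)(0) + (3)(2) = 6
AB[2,2] = (0)(2) + (3)(-3) = -9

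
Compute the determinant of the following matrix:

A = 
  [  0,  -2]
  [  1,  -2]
2

For a 2×2 matrix, det = ad - bc = (0)(-2) - (-2)(1) = 2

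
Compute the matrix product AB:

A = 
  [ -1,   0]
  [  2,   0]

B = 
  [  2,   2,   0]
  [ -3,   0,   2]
A is 2×2 and B is 2×3, so AB is 2×3. Each entry is (row of A)·(column of B):
AB[1,1] = (-1)(2) + (0)(-3) = -2
AB[1,2] = (-1)(2) + (0)(0) = -2
AB[1,3] = (-1)(0) + (0)(2) = 0
AB[2,1] = (2)(2) + (0)(-3) = 4
AB[2,2] = (2)(2) + (0)(0) = 4
AB[2,3] = (2)(0) + (0)(2) = 0

AB = 
  [ -2,  -2,   0]
  [  4,   4,   0]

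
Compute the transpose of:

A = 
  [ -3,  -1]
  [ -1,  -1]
Aᵀ = 
  [ -3,  -1]
  [ -1,  -1]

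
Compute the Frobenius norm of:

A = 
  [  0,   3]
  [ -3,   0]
||A||_F = 4.243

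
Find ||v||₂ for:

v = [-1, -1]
1.414

||v||₂ = √((-1)² + (-1)²) = √2 = 1.414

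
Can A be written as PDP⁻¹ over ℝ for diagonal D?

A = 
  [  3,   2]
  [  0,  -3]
Yes

tr(A) = 0, det(A) = -9
Characteristic polynomial: λ² - tr(A)λ + det(A) = λ² - 9
λ² - 9 = (λ + 3)(λ - 3)
Eigenvalues: 3, -3
λ=-3: alg. mult. = 1, geom. mult. = 2 - rank(A - (-3)I) = 2 - 1 = 1
λ=3: alg. mult. = 1, geom. mult. = 2 - rank(A - (3)I) = 2 - 1 = 1
Sum of geometric multiplicities equals n, so A has n independent eigenvectors.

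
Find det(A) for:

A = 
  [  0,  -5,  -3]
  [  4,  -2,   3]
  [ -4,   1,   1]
Cofactor expansion along row 1:
det(A) = (0)·((-2)(1) - (3)(1)) - (-5)·((4)(1) - (3)(-4)) + (-3)·((4)(1) - (-2)(-4))
  = (0)(-5) - (-5)(16) + (-3)(-4)
  = 92

det(A) = 92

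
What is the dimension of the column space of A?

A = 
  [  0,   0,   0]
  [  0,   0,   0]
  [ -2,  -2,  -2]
Row reduce:
Swap R1 ↔ R3
REF = 
  [ -2,  -2,  -2]
  [  0,   0,   0]
  [  0,   0,   0]
Pivot columns: 1 → 1 pivot.
dim(Col(A)) = number of pivot columns = 1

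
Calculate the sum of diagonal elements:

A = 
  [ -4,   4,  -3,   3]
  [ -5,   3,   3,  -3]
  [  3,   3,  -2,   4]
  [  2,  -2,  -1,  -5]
-8

tr(A) = -4 + 3 + -2 + -5 = -8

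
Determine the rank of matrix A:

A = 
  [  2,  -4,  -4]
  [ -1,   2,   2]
Row reduce:
R2 → R2 + (1/2)·R1
REF = 
  [  2,  -4,  -4]
  [  0,   0,   0]
Pivot columns: 1 → 1 pivot.

rank(A) = 1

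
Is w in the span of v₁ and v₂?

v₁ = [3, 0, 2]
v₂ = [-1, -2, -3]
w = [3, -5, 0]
No

Form the augmented matrix and row-reduce:
[v₁|v₂|w] = 
  [  3,  -1,   3]
  [  0,  -2,  -5]
  [  2,  -3,   0]
R3 → R3 - (2/3)·R1
R3 → R3 - (7/6)·R2
REF = 
  [   3,   -1,    3]
  [   0,   -2,   -5]
  [   0,    0, 23/6]

Row 3 reads [0 0 | 23/6], i.e. 0 = 23/6, so the system is inconsistent and w ∉ span{v₁, v₂}.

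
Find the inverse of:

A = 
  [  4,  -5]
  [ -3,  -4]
det(A) = (4)(-4) - (-5)(-3) = -31
For a 2×2 matrix, A⁻¹ = (1/det(A)) · [[d, -b], [-c, a]]
    = (-1/31) · [[-4, 5], [3, 4]]

A⁻¹ = 
  [ 4/31, -5/31]
  [-3/31, -4/31]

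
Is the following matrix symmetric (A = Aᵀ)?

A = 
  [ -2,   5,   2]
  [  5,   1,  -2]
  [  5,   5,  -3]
No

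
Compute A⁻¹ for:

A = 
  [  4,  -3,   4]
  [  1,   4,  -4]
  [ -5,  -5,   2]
det(A) = (4)·((4)(2) - (-4)(-5)) - (-3)·((1)(2) - (-4)(-5)) + (4)·((1)(-5) - (4)(-5))
  = (4)(-12) - (-3)(-18) + (4)(15)
  = -42
det(A) = -42 ≠ 0, so A is invertible.

Cofactors Cᵢⱼ = (-1)ⁱ⁺ʲ·Mᵢⱼ:
C = 
  [-12,  18,  15]
  [-14,  28,  35]
  [ -4,  20,  19]

adj(A) = Cᵀ:
adj(A) = 
  [-12, -14,  -4]
  [ 18,  28,  20]
  [ 15,  35,  19]

A⁻¹ = (-1/42) · adj(A):
A⁻¹ = 
  [   2/7,    1/3,   2/21]
  [  -3/7,   -2/3, -10/21]
  [ -5/14,   -5/6, -19/42]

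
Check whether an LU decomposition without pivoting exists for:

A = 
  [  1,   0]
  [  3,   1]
Yes.
A[1,1] = 1 ≠ 0, so Gaussian elimination proceeds without a row swap: multiplier ℓ₂₁ = (3)/(1) = 3, and U[2,2] = 1 - (3)(0) = 1.
L = 
  [  1,   0]
  [  3,   1]
U = 
  [  1,   0]
  [  0,   1]
Check row 2 of LU: [(3)(1), (3)(0) + 1] = [3, 1] = row 2 of A ✓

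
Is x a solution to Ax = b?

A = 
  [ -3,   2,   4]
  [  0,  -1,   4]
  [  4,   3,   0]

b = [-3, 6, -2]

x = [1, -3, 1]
No

Ax = [-5, 7, -5] ≠ b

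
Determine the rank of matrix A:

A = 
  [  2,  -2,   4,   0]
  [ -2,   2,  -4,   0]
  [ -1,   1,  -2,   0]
rank(A) = 1

Row reduce:
R2 → R2 + (1)·R1
R3 → R3 + (1/2)·R1
REF = 
  [  2,  -2,   4,   0]
  [  0,   0,   0,   0]
  [  0,   0,   0,   0]
Pivot columns: 1 → 1 pivot.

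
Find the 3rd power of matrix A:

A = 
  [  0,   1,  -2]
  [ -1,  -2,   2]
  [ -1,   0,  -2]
A² = A·A:
A²[1,1] = (0)(0) + (1)(-1) + (-2)(-1) = 1
A²[1,2] = (0)(1) + (1)(-2) + (-2)(0) = -2
A²[1,3] = (0)(-2) + (1)(2) + (-2)(-2) = 6
A²[2,1] = (-1)(0) + (-2)(-1) + (2)(-1) = 0
A²[2,2] = (-1)(1) + (-2)(-2) + (2)(0) = 3
A²[2,3] = (-1)(-2) + (-2)(2) + (2)(-2) = -6
A²[3,1] = (-1)(0) + (0)(-1) + (-2)(-1) = 2
A²[3,2] = (-1)(1) + (0)(-2) + (-2)(0) = -1
A²[3,3] = (-1)(-2) + (0)(2) + (-2)(-2) = 6
A² = 
  [  1,  -2,   6]
  [  0,   3,  -6]
  [  2,  -1,   6]

A^3 = A^2·A:
A^3[1,1] = (1)(0) + (-2)(-1) + (6)(-1) = -4
A^3[1,2] = (1)(1) + (-2)(-2) + (6)(0) = 5
A^3[1,3] = (1)(-2) + (-2)(2) + (6)(-2) = -18
A^3[2,1] = (0)(0) + (3)(-1) + (-6)(-1) = 3
A^3[2,2] = (0)(1) + (3)(-2) + (-6)(0) = -6
A^3[2,3] = (0)(-2) + (3)(2) + (-6)(-2) = 18
A^3[3,1] = (2)(0) + (-1)(-1) + (6)(-1) = -5
A^3[3,2] = (2)(1) + (-1)(-2) + (6)(0) = 4
A^3[3,3] = (2)(-2) + (-1)(2) + (6)(-2) = -18
A^3 = 
  [ -4,   5, -18]
  [  3,  -6,  18]
  [ -5,   4, -18]

Therefore
A^3 = 
  [ -4,   5, -18]
  [  3,  -6,  18]
  [ -5,   4, -18]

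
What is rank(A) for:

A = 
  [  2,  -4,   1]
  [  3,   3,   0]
Row reduce:
R2 → R2 - (3/2)·R1
REF = 
  [   2,   -4,    1]
  [   0,    9, -3/2]
Pivot columns: 1, 2 → 2 pivots.

rank(A) = 2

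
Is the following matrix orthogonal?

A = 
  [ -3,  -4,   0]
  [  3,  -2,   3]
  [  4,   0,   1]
No

AᵀA = 
  [ 34,   6,  13]
  [  6,  20,  -6]
  [ 13,  -6,  10]
≠ I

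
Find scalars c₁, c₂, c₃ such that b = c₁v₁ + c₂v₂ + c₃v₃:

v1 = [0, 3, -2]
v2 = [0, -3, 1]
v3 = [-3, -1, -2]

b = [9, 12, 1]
c1 = 2, c2 = -1, c3 = -3

b = 2·v1 + -1·v2 + -3·v3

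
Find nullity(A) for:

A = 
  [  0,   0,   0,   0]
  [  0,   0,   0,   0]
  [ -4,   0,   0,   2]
nullity(A) = 3

Row reduce:
Swap R1 ↔ R3
REF = 
  [ -4,   0,   0,   2]
  [  0,   0,   0,   0]
  [  0,   0,   0,   0]
Pivot columns: 1 → 1 pivot.
rank(A) = 1, so nullity(A) = 4 - 1 = 3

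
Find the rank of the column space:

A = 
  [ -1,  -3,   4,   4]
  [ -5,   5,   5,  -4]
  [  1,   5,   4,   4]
dim(Col(A)) = 3

Row reduce:
R2 → R2 - (5)·R1
R3 → R3 + (1)·R1
R3 → R3 - (1/10)·R2
REF = 
  [  -1,   -3,    4,    4]
  [   0,   20,  -15,  -24]
  [   0,    0, 19/2, 52/5]
Pivot columns: 1, 2, 3 → 3 pivots.
dim(Col(A)) = number of pivot columns = 3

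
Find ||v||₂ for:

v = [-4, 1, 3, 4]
6.481

||v||₂ = √((-4)² + (1)² + (3)² + (4)²) = √42 = 6.481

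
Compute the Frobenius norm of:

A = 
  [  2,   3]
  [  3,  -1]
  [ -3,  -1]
||A||_F = 5.745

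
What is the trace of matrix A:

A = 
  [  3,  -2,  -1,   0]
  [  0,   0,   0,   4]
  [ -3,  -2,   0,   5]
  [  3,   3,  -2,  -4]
-1

tr(A) = 3 + 0 + 0 + -4 = -1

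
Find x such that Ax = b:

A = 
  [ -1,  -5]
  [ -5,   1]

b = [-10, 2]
Row reduce the augmented matrix [A|b]:
R2 → R2 - (5)·R1
REF = 
  [ -1,  -5, -10]
  [  0,  26,  52]

Back-substitution:
x₂ = 52 / 26 = 2
x₁ = (-10 - (-5)(2)) / (-1) = 0

x = [0, 2]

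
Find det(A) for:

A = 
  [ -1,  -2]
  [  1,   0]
2

For a 2×2 matrix, det = ad - bc = (-1)(0) - (-2)(1) = 2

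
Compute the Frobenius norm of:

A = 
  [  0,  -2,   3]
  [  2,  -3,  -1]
||A||_F = 5.196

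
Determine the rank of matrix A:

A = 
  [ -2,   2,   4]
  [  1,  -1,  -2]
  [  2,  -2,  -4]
Row reduce:
R2 → R2 + (1/2)·R1
R3 → R3 + (1)·R1
REF = 
  [ -2,   2,   4]
  [  0,   0,   0]
  [  0,   0,   0]
Pivot columns: 1 → 1 pivot.

rank(A) = 1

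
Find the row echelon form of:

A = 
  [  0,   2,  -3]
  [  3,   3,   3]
Row operations:
Swap R1 ↔ R2

Resulting echelon form:
REF = 
  [  3,   3,   3]
  [  0,   2,  -3]

Rank = 2 (number of non-zero pivot rows).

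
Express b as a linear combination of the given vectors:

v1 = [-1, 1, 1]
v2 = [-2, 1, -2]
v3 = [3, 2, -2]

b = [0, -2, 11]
c1 = 3, c2 = -3, c3 = -1

b = 3·v1 + -3·v2 + -1·v3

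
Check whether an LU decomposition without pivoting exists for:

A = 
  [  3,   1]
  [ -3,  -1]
Yes.
A[1,1] = 3 ≠ 0, so Gaussian elimination proceeds without a row swap: multiplier ℓ₂₁ = (-3)/(3) = -1, and U[2,2] = -1 - (-1)(1) = 0.
L = 
  [  1,   0]
  [ -1,   1]
U = 
  [  3,   1]
  [  0,   0]
Check row 2 of LU: [(-1)(3), (-1)(1) + 0] = [-3, -1] = row 2 of A ✓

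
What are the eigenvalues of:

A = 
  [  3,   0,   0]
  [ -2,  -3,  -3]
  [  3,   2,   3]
λ = 3, √3, -√3  (≈ 3, 1.732, -1.732)

Characteristic polynomial: det(λI - A) = λ³ - 3λ² - 3λ + 9
Testing integer divisors of the constant term: p(3) = 0, so (λ - 3) is a factor:
p(λ) = (λ - 3)(λ² - 3)
λ² - 3 = 0  ⇒  λ = (0 ± √((0)² - 4·(-3)))/2 = (0 ± √(12))/2
  = √3,  -√3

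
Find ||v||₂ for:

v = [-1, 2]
2.236

||v||₂ = √((-1)² + (2)²) = √5 = 2.236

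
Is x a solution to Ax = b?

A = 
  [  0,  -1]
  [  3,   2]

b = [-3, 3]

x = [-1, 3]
Yes

Ax = [-3, 3] = b ✓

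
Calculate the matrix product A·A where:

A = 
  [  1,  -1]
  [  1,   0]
A² = A·A:
A²[1,1] = (1)(1) + (-1)(1) = 0
A²[1,2] = (1)(-1) + (-1)(0) = -1
A²[2,1] = (1)(1) + (0)(1) = 1
A²[2,2] = (1)(-1) + (0)(0) = -1
A² = 
  [  0,  -1]
  [  1,  -1]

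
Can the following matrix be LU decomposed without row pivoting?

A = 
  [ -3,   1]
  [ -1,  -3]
Yes.
A[1,1] = -3 ≠ 0, so Gaussian elimination proceeds without a row swap: multiplier ℓ₂₁ = (-1)/(-3) = 1/3, and U[2,2] = -3 - (1/3)(1) = -10/3.
L = 
  [  1,   0]
  [1/3,   1]
U = 
  [   -3,     1]
  [    0, -10/3]
Check row 2 of LU: [(1/3)(-3), (1/3)(1) + (-10/3)] = [-1, -3] = row 2 of A ✓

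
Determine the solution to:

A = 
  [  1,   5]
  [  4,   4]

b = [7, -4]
x = [-3, 2]

Row reduce the augmented matrix [A|b]:
R2 → R2 - (4)·R1
REF = 
  [  1,   5,   7]
  [  0, -16, -32]

Back-substitution:
x₂ = (-32) / (-16) = 2
x₁ = (7 - (5)(2)) / 1 = -3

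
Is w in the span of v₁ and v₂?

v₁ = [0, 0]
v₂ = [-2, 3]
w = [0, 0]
Yes

Form the augmented matrix and row-reduce:
[v₁|v₂|w] = 
  [  0,  -2,   0]
  [  0,   3,   0]
R2 → R2 + (3/2)·R1
REF = 
  [  0,  -2,   0]
  [  0,   0,   0]

No row of the form [0 0 | nonzero], so the system is consistent. Back-substitution gives c₁ = 0, c₂ = 0: w = (0)·v₁ + (0)·v₂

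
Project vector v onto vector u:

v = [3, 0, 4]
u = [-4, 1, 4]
v·u = (3)(-4) + (0)(1) + (4)(4) = 4
u·u = (-4)² + (1)² + (4)² = 33
proj_u(v) = (v·u / u·u) × u = (4/33) × u

proj_u(v) = [-16/33, 4/33, 16/33]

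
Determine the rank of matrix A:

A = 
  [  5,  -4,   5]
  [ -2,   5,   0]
rank(A) = 2

Row reduce:
R2 → R2 + (2/5)·R1
REF = 
  [   5,   -4,    5]
  [   0, 17/5,    2]
Pivot columns: 1, 2 → 2 pivots.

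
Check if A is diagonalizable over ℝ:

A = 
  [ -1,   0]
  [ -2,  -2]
Yes

tr(A) = -3, det(A) = 2
Characteristic polynomial: λ² - tr(A)λ + det(A) = λ² + 3λ + 2
λ² + 3λ + 2 = (λ + 2)(λ + 1)
Eigenvalues: -1, -2
λ=-2: alg. mult. = 1, geom. mult. = 2 - rank(A - (-2)I) = 2 - 1 = 1
λ=-1: alg. mult. = 1, geom. mult. = 2 - rank(A - (-1)I) = 2 - 1 = 1
Sum of geometric multiplicities equals n, so A has n independent eigenvectors.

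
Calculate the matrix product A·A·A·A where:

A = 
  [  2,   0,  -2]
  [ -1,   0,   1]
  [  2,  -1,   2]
A² = A·A:
A²[1,1] = (2)(2) + (0)(-1) + (-2)(2) = 0
A²[1,2] = (2)(0) + (0)(0) + (-2)(-1) = 2
A²[1,3] = (2)(-2) + (0)(1) + (-2)(2) = -8
A²[2,1] = (-1)(2) + (0)(-1) + (1)(2) = 0
A²[2,2] = (-1)(0) + (0)(0) + (1)(-1) = -1
A²[2,3] = (-1)(-2) + (0)(1) + (1)(2) = 4
A²[3,1] = (2)(2) + (-1)(-1) + (2)(2) = 9
A²[3,2] = (2)(0) + (-1)(0) + (2)(-1) = -2
A²[3,3] = (2)(-2) + (-1)(1) + (2)(2) = -1
A² = 
  [  0,   2,  -8]
  [  0,  -1,   4]
  [  9,  -2,  -1]

A^3 = A^2·A:
A^3[1,1] = (0)(2) + (2)(-1) + (-8)(2) = -18
A^3[1,2] = (0)(0) + (2)(0) + (-8)(-1) = 8
A^3[1,3] = (0)(-2) + (2)(1) + (-8)(2) = -14
A^3[2,1] = (0)(2) + (-1)(-1) + (4)(2) = 9
A^3[2,2] = (0)(0) + (-1)(0) + (4)(-1) = -4
A^3[2,3] = (0)(-2) + (-1)(1) + (4)(2) = 7
A^3[3,1] = (9)(2) + (-2)(-1) + (-1)(2) = 18
A^3[3,2] = (9)(0) + (-2)(0) + (-1)(-1) = 1
A^3[3,3] = (9)(-2) + (-2)(1) + (-1)(2) = -22
A^3 = 
  [-18,   8, -14]
  [  9,  -4,   7]
  [ 18,   1, -22]

A^4 = A^3·A:
A^4[1,1] = (-18)(2) + (8)(-1) + (-14)(2) = -72
A^4[1,2] = (-18)(0) + (8)(0) + (-14)(-1) = 14
A^4[1,3] = (-18)(-2) + (8)(1) + (-14)(2) = 16
A^4[2,1] = (9)(2) + (-4)(-1) + (7)(2) = 36
A^4[2,2] = (9)(0) + (-4)(0) + (7)(-1) = -7
A^4[2,3] = (9)(-2) + (-4)(1) + (7)(2) = -8
A^4[3,1] = (18)(2) + (1)(-1) + (-22)(2) = -9
A^4[3,2] = (18)(0) + (1)(0) + (-22)(-1) = 22
A^4[3,3] = (18)(-2) + (1)(1) + (-22)(2) = -79
A^4 = 
  [-72,  14,  16]
  [ 36,  -7,  -8]
  [ -9,  22, -79]

Therefore
A^4 = 
  [-72,  14,  16]
  [ 36,  -7,  -8]
  [ -9,  22, -79]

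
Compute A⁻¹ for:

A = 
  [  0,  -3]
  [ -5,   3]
det(A) = (0)(3) - (-3)(-5) = -15
For a 2×2 matrix, A⁻¹ = (1/det(A)) · [[d, -b], [-c, a]]
    = (-1/15) · [[3, 3], [5, 0]]

A⁻¹ = 
  [-1/5, -1/5]
  [-1/3,    0]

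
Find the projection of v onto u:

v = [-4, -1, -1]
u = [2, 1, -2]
proj_u(v) = [-14/9, -7/9, 14/9]

v·u = (-4)(2) + (-1)(1) + (-1)(-2) = -7
u·u = (2)² + (1)² + (-2)² = 9
proj_u(v) = (v·u / u·u) × u = (-7/9) × u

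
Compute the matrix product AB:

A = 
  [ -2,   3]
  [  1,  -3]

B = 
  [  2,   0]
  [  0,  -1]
A is 2×2 and B is 2×2, so AB is 2×2. Each entry is (row of A)·(column of B):
AB[1,1] = (-2)(2) + (3)(0) = -4
AB[1,2] = (-2)(0) + (3)(-1) = -3
AB[2,1] = (1)(2) + (-3)(0) = 2
AB[2,2] = (1)(0) + (-3)(-1) = 3

AB = 
  [ -4,  -3]
  [  2,   3]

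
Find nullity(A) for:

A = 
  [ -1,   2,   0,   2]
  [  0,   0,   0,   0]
nullity(A) = 3

Row reduce:
(no row operations needed)
REF = 
  [ -1,   2,   0,   2]
  [  0,   0,   0,   0]
Pivot columns: 1 → 1 pivot.
rank(A) = 1, so nullity(A) = 4 - 1 = 3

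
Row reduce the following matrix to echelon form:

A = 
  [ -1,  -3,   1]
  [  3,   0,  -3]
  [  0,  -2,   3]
Row operations:
R2 → R2 + (3)·R1
R3 → R3 - (2/9)·R2

Resulting echelon form:
REF = 
  [ -1,  -3,   1]
  [  0,  -9,   0]
  [  0,   0,   3]

Rank = 3 (number of non-zero pivot rows).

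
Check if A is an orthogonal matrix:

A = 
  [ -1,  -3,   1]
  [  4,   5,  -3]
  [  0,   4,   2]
No

AᵀA = 
  [ 17,  23, -13]
  [ 23,  50, -10]
  [-13, -10,  14]
≠ I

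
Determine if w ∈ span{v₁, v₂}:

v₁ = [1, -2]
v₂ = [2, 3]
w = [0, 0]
Yes

Form the augmented matrix and row-reduce:
[v₁|v₂|w] = 
  [  1,   2,   0]
  [ -2,   3,   0]
R2 → R2 + (2)·R1
REF = 
  [  1,   2,   0]
  [  0,   7,   0]

No row of the form [0 0 | nonzero], so the system is consistent. Back-substitution gives c₁ = 0, c₂ = 0: w = (0)·v₁ + (0)·v₂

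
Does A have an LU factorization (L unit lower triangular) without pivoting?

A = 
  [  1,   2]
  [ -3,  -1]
Yes.
A[1,1] = 1 ≠ 0, so Gaussian elimination proceeds without a row swap: multiplier ℓ₂₁ = (-3)/(1) = -3, and U[2,2] = -1 - (-3)(2) = 5.
L = 
  [  1,   0]
  [ -3,   1]
U = 
  [  1,   2]
  [  0,   5]
Check row 2 of LU: [(-3)(1), (-3)(2) + 5] = [-3, -1] = row 2 of A ✓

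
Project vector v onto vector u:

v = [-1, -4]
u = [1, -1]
proj_u(v) = [3/2, -3/2]

v·u = (-1)(1) + (-4)(-1) = 3
u·u = (1)² + (-1)² = 2
proj_u(v) = (v·u / u·u) × u = (3/2) × u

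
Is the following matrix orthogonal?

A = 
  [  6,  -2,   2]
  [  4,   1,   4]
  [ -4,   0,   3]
No

AᵀA = 
  [ 68,  -8,  16]
  [ -8,   5,   0]
  [ 16,   0,  29]
≠ I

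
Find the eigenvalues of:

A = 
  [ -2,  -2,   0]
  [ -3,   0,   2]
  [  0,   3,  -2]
λ = -2, -1 + √13, -1 - √13  (≈ -2, 2.606, -4.606)

Characteristic polynomial: det(λI - A) = λ³ + 4λ² - 8λ - 24
Testing integer divisors of the constant term: p(-2) = 0, so (λ + 2) is a factor:
p(λ) = (λ + 2)(λ² + 2λ - 12)
λ² + 2λ - 12 = 0  ⇒  λ = (-2 ± √((2)² - 4·(-12)))/2 = (-2 ± √(52))/2
  = -1 + √13,  -1 - √13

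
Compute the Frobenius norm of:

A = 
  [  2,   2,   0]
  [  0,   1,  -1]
||A||_F = 3.162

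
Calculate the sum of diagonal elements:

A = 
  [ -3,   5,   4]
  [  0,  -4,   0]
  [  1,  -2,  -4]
-11

tr(A) = -3 + -4 + -4 = -11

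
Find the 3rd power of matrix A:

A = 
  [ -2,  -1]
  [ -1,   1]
A² = A·A:
A²[1,1] = (-2)(-2) + (-1)(-1) = 5
A²[1,2] = (-2)(-1) + (-1)(1) = 1
A²[2,1] = (-1)(-2) + (1)(-1) = 1
A²[2,2] = (-1)(-1) + (1)(1) = 2
A² = 
  [  5,   1]
  [  1,   2]

A^3 = A^2·A:
A^3[1,1] = (5)(-2) + (1)(-1) = -11
A^3[1,2] = (5)(-1) + (1)(1) = -4
A^3[2,1] = (1)(-2) + (2)(-1) = -4
A^3[2,2] = (1)(-1) + (2)(1) = 1
A^3 = 
  [-11,  -4]
  [ -4,   1]

Therefore
A^3 = 
  [-11,  -4]
  [ -4,   1]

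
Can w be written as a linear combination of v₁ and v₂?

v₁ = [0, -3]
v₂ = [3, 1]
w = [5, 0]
Yes

Form the augmented matrix and row-reduce:
[v₁|v₂|w] = 
  [  0,   3,   5]
  [ -3,   1,   0]
Swap R1 ↔ R2
REF = 
  [ -3,   1,   0]
  [  0,   3,   5]

No row of the form [0 0 | nonzero], so the system is consistent. Back-substitution gives c₁ = 5/9, c₂ = 5/3: w = (5/9)·v₁ + (5/3)·v₂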